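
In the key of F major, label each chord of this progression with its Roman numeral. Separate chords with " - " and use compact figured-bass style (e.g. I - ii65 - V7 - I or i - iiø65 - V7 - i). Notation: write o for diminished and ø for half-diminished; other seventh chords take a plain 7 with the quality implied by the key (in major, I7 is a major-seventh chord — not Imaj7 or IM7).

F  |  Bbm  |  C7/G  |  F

I - iv - V43 - I

F: root F is the tonic; major triad there is I.
Bbm: minor triad on Bb — chromatic; iv (borrowed from the parallel minor).
C7/G: root C is the dominant; dominant seventh chord there is V43.
F: root F is the tonic; major triad there is I.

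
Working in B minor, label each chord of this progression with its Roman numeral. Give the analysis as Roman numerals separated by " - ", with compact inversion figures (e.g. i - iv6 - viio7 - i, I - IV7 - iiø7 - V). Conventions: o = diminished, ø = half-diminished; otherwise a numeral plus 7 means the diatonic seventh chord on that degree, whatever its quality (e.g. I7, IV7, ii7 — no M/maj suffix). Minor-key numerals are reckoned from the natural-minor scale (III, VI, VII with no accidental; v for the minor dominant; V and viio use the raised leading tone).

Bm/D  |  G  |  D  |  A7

i6 - VI - III - VII7

Bm/D: minor triad on B = scale degree 1 → i6.
G has root G, degree 6 in B minor, so VI.
D has root D, degree 3 in B minor, so III.
A7 has root A, degree 7 in B minor, so VII7.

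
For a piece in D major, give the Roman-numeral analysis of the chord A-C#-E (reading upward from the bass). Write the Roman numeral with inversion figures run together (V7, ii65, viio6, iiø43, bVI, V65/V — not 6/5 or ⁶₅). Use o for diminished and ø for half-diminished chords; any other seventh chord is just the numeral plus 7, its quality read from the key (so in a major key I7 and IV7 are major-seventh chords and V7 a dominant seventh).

V

The pitches A-C#-E form a major triad rooted on A.
A is scale degree 5 in D major, and a major triad on that degree is written V.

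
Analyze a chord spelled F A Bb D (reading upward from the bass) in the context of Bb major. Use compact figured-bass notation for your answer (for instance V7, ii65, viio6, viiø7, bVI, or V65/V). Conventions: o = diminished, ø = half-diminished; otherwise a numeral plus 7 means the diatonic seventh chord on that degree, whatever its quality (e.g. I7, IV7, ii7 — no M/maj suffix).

The pitches Bb-D-F-A form a major seventh chord rooted on Bb.
In Bb major, Bb is the tonic; the diatonic major seventh chord there is I7.
With F in the bass the chord is in second inversion, so the figured bass is 43.

I43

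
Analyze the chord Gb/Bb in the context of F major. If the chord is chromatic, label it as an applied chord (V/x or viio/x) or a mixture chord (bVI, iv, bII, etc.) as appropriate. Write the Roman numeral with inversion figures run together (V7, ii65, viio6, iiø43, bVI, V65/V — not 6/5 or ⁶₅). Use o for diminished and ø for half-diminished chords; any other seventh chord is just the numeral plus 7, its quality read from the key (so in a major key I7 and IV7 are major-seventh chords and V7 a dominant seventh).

bII6

Stacked in thirds the chord is Gb-Bb-Db: a major triad on Gb.
Gb is the lowered second degree of F major (diatonic 2 would be G). This is the Neapolitan sixth — a major triad on the lowered second degree, here in its customary first inversion.
With Bb in the bass the chord is in first inversion, so the figured bass is 6.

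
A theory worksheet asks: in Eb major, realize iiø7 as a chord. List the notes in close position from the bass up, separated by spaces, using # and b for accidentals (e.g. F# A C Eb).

F Ab Cb Eb

iiø7 is the half-diminished supertonic seventh, borrowed from the parallel minor. In Eb major that root is F.
So the chord is F-Ab-Cb-Eb.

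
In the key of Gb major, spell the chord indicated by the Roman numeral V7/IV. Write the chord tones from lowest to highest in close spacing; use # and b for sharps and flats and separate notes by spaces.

V7/IV is a secondary dominant — the dominant seventh of IV. IV in Gb major is Cb, so the applied chord's root is Gb, a perfect fifth above.
Building a dominant seventh chord on Gb gives Gb-Bb-Db-Fb.

Gb Bb Db Fb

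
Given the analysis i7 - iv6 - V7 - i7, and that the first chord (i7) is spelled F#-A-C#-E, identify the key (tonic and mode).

The anchor chord is a minor seventh chord on F#, labeled i7.
If F# is scale degree 1 and the mode makes that degree carry a minor seventh chord, the tonic is F# and the mode is minor.

F# minor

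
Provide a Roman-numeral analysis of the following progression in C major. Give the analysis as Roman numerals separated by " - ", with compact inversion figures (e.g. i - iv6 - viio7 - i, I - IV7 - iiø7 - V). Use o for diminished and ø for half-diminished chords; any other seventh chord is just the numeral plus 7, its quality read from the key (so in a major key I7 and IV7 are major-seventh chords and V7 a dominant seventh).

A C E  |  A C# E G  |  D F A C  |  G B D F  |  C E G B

vi - V7/ii - ii7 - V7 - I7

A-C-E: minor triad on A = scale degree 6 → vi.
A-C#-E-G: chromatic; A is V of ii, so V7/ii.
D-F-A-C: minor seventh chord on D = scale degree 2 → ii7.
G-B-D-F has root G, degree 5 in C major, so V7.
C-E-G-B has root C, degree 1 in C major, so I7.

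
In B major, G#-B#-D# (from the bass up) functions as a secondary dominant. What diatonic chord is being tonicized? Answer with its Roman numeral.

ii

The chord is a major triad on G#.
A dominant resolves down a perfect fifth: G# → C#. In B major, C# is scale degree 2, i.e. ii.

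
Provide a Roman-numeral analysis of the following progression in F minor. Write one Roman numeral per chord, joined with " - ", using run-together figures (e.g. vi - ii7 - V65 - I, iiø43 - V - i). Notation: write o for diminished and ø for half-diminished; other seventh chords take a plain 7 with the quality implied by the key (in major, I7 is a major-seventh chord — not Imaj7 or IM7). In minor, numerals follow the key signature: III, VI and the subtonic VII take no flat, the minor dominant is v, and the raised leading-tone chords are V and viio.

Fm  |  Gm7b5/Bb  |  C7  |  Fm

i - iiø65 - V7 - i

Fm has root F, degree 1 in F minor, so i.
Gm7b5/Bb: root G is the supertonic; half-diminished seventh chord there is iiø65.
C7 has root C, degree 5 in F minor, so V7.
Fm: root F is the tonic; minor triad there is i.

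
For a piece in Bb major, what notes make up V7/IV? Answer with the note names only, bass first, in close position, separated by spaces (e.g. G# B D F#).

Bb D F Ab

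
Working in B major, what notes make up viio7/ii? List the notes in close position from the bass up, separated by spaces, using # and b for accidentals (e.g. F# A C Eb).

B# D# F# A

viio7/ii is a secondary leading-tone chord. The target ii is C# in B major; the applied chord is rooted a semitone below, on B#.
Building a fully diminished seventh chord on B# gives B#-D#-F#-A.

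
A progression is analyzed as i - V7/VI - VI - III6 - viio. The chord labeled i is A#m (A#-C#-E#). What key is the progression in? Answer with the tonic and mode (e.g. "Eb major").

The chord A#m is a minor triad rooted on A#; its label is i.
If A# is scale degree 1 and the mode makes that degree carry a minor triad, the tonic is A# and the mode is minor.

A# minor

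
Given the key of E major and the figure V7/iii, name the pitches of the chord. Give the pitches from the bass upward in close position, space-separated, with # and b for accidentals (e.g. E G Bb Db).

D# F## A# C#

V7/iii is a secondary dominant — the dominant seventh of iii. iii in E major is G#, so the applied chord's root is D#, a perfect fifth above.
Building a dominant seventh chord on D# gives D#-F##-A#-C#.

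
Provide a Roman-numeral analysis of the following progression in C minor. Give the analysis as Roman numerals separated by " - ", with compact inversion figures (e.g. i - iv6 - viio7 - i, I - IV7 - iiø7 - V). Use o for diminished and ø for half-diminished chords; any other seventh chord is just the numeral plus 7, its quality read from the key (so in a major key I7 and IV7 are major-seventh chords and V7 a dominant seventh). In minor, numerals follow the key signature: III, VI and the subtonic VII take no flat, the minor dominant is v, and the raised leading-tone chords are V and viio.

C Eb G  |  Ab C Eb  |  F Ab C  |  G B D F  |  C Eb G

C-Eb-G: minor triad on C = scale degree 1 → i.
Ab-C-Eb: root Ab is the submediant; major triad there is VI.
F-Ab-C has root F, degree 4 in C minor, so iv.
G-B-D-F: dominant seventh chord on G = scale degree 5 → V7.
C-Eb-G: minor triad on C = scale degree 1 → i.

i - VI - iv - V7 - i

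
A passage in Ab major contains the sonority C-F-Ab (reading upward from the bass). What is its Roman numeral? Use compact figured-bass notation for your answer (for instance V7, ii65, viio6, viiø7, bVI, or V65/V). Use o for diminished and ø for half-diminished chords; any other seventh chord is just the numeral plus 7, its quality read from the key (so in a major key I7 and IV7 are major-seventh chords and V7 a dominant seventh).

The pitches F-Ab-C form a minor triad rooted on F.
In Ab major, F is the submediant; the diatonic minor triad there is vi.
With C in the bass the chord is in second inversion, so the figured bass is 64.

vi64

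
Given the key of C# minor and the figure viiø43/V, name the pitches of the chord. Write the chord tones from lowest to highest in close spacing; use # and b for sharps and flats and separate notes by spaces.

viiø43/V is a secondary leading-tone chord. The target V is G# in C# minor; the applied chord is rooted a semitone below, on F##.
Building a half-diminished seventh chord on F## gives F##-A#-C#-E#.
With the 43 figure the chord is in second inversion; from the bass C# upward in close position it reads C#-E#-F##-A#.

C# E# F## A#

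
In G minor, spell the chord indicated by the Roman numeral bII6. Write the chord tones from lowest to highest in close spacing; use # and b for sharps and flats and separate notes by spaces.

bII6 is the Neapolitan sixth — a major triad on the lowered second degree, here in its customary first inversion. In G minor that root is Ab.
So the chord is Ab-C-Eb.
With the 6 figure the chord is in first inversion; from the bass C upward in close position it reads C-Eb-Ab.

C Eb Ab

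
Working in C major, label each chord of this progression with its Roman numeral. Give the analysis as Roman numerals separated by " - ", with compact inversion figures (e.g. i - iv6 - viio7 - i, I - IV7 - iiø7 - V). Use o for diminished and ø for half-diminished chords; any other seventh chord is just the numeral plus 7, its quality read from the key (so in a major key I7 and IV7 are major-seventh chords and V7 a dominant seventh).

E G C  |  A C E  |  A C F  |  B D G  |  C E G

I6 - vi - IV6 - V6 - I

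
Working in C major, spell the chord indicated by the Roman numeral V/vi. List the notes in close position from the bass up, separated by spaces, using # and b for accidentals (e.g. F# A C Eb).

The slash means an applied dominant: we want the dominant of vi. In C major, vi is A minor, and its dominant is built on E.
Building a major triad on E gives E-G#-B.

E G# B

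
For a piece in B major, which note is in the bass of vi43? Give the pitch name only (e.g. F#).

D#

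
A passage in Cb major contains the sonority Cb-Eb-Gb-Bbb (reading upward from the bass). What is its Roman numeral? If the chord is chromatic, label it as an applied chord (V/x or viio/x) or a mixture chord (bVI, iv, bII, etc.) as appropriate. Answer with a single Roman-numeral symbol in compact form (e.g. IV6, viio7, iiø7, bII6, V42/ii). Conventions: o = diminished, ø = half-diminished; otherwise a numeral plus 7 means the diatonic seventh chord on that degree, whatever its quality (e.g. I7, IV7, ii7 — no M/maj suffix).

V7/IV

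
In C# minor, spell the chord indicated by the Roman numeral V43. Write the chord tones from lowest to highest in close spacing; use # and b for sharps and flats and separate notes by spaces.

D# F# G# B#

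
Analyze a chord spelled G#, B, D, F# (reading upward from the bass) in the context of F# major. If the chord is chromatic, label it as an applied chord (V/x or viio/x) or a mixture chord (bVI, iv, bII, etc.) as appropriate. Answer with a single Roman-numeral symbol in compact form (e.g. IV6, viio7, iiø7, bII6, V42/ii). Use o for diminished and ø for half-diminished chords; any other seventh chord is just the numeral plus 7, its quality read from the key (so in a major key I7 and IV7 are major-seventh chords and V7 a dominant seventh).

iiø7

The pitches G#-B-D-F# form a half-diminished seventh chord rooted on G#.
G# is the second degree of F# major. This is the half-diminished supertonic seventh, borrowed from the parallel minor.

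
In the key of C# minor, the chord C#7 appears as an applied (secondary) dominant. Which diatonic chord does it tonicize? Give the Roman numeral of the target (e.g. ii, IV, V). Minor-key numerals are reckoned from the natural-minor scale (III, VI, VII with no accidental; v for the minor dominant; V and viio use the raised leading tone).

iv

The chord is a dominant seventh chord on C#.
A dominant resolves down a perfect fifth: C# → F#. In C# minor, F# is scale degree 4, i.e. iv.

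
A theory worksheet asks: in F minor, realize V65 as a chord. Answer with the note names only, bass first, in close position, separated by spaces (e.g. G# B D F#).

In F minor, the fifth degree is C. The dominant is major (leading tone raised), so V is a dominant seventh chord.
Stacking thirds from C gives C-E-G-Bb.
The figured bass 65 indicates first inversion, placing the third (E) in the bass: E-G-Bb-C.

E G Bb C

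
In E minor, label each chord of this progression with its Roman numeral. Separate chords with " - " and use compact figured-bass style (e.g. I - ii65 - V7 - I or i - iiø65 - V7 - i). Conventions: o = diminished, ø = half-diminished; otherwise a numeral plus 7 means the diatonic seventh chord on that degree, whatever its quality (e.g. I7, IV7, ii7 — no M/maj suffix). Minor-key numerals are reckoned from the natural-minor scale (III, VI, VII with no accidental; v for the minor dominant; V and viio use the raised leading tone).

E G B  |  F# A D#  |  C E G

i - viio6 - VI

E-G-B: root E is the tonic; minor triad there is i.
F#-A-D#: root D# is the leading tone; diminished triad there is viio6.
C-E-G has root C, degree 6 in E minor, so VI.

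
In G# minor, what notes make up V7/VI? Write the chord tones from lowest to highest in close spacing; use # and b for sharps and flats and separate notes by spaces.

The slash means an applied dominant: we want the dominant of VI. In G# minor, VI is E major, and its dominant is built on B.
Building a dominant seventh chord on B gives B-D#-F#-A.

B D# F# A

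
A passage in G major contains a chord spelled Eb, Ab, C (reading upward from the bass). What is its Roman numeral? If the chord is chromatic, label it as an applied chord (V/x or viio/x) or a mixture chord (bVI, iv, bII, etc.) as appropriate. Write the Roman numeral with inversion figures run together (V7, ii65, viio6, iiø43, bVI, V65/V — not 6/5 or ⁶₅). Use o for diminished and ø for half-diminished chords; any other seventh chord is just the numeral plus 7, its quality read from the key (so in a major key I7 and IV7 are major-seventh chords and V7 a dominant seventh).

bII64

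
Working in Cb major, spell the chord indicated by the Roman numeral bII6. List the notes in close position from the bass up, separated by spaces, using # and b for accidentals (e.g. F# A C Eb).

Fb Abb Dbb

Scale degree 2 in Cb major is Db; lowering it a half step gives Dbb. bII6 is the Neapolitan sixth — a major triad on the lowered second degree, here in its customary first inversion.
So the chord is Dbb-Fb-Abb.
With the 6 figure the chord is in first inversion; from the bass Fb upward in close position it reads Fb-Abb-Dbb.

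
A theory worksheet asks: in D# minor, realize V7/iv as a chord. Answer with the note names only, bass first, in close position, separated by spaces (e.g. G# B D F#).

D# F## A# C#

V7/iv is a secondary dominant — the dominant seventh of iv. iv in D# minor is G#, so the applied chord's root is D#, a perfect fifth above.
Building a dominant seventh chord on D# gives D#-F##-A#-C#.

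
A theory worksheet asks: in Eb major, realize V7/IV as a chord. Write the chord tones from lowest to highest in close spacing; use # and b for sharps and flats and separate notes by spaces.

Eb G Bb Db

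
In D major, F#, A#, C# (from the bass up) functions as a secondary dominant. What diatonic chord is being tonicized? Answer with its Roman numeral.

vi

The chord is a major triad on F#.
A dominant resolves down a perfect fifth: F# → B. In D major, B is scale degree 6, i.e. vi.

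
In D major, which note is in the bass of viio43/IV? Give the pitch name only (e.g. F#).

The applied chord viio43/IV is rooted on F#: F#-A-C-Eb.
The figure 43 means second inversion — the fifth is in the bass.

C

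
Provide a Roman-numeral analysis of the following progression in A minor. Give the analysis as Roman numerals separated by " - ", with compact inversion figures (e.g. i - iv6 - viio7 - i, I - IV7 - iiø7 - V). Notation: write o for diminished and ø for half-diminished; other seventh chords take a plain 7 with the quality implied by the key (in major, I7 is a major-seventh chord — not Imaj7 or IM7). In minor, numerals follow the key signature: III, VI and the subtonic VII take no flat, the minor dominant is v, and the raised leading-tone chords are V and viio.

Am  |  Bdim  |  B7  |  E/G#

Am: minor triad on A = scale degree 1 → i.
Bdim: root B is the supertonic; diminished triad there is iio.
B7: chromatic; B is V of V, so V7/V.
E/G#: root E is the dominant; major triad there is V6.

i - iio - V7/V - V6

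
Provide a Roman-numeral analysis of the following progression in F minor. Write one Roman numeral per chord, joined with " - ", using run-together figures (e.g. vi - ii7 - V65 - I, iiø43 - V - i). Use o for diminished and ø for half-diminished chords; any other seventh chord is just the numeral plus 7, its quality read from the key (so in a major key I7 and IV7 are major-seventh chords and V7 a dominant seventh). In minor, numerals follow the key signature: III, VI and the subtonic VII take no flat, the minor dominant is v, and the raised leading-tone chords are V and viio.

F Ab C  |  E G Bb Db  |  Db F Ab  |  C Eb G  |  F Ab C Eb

F-Ab-C has root F, degree 1 in F minor, so i.
E-G-Bb-Db: fully diminished seventh chord on E = scale degree 7 → viio7.
Db-F-Ab: root Db is the submediant; major triad there is VI.
C-Eb-G: root C is the dominant; minor triad there is v.
F-Ab-C-Eb has root F, degree 1 in F minor, so i7.

i - viio7 - VI - v - i7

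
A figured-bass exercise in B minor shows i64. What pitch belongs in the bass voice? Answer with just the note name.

i in B minor has root B; the chord is B-D-F#.
The figure 64 means second inversion — the fifth is in the bass.

F#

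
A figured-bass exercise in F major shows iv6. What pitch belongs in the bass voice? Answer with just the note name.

Db

iv in F major has root Bb; the chord is Bb-Db-F.
The figure 6 means first inversion — the third is in the bass.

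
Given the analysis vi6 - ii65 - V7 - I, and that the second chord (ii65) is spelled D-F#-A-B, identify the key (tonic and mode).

A major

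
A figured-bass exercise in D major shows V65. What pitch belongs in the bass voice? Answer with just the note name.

C#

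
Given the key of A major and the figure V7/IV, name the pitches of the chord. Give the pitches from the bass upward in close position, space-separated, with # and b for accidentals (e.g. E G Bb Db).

V7/IV is a secondary dominant — the dominant seventh of IV. IV in A major is D, so the applied chord's root is A, a perfect fifth above.
Building a dominant seventh chord on A gives A-C#-E-G.

A C# E G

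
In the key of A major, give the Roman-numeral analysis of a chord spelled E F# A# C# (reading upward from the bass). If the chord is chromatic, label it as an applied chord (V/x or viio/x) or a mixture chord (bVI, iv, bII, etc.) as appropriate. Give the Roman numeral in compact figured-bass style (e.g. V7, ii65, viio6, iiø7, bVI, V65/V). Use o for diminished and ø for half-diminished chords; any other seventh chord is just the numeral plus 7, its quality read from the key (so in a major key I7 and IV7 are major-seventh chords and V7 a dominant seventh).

The pitches F#-A#-C#-E form a dominant seventh chord rooted on F#.
F# is not a diatonic chord root with this quality in A major, but it lies a perfect fifth above B (ii), so the chord functions as an applied dominant of ii.
With E in the bass the chord is in third inversion, so the figured bass is 42.

V42/ii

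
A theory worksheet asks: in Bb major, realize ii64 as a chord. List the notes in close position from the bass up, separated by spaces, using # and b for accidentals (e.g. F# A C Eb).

In Bb major, the supertonic is C, and the diatonic chord built there is a minor triad.
That chord is spelled C-Eb-G.
With the 64 figure the chord is in second inversion; from the bass G upward in close position it reads G-C-Eb.

G C Eb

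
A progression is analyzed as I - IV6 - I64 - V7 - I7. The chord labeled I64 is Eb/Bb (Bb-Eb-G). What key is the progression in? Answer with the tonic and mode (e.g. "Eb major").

Eb major

I64 is given as Bb-Eb-G — a major triad with root Eb.
If Eb is scale degree 1 and the mode makes that degree carry a major triad, the tonic is Eb and the mode is major.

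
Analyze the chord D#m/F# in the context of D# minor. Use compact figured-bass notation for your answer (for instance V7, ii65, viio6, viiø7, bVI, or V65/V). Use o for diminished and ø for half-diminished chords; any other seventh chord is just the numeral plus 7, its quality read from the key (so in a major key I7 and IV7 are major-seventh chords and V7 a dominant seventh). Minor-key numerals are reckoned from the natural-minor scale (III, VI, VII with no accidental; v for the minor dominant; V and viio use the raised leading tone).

i6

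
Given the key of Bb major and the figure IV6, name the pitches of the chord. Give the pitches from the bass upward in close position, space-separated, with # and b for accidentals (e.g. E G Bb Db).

The numeral's case and figure indicate a major triad. In Bb major its root, scale degree 4, is Eb.
That chord is spelled Eb-G-Bb.
With the 6 figure the chord is in first inversion; from the bass G upward in close position it reads G-Bb-Eb.

G Bb Eb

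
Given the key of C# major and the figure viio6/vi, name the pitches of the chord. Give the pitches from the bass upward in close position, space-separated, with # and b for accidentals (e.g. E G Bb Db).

B# D# G##

viio6/vi is a secondary leading-tone chord. The target vi is A# in C# major; the applied chord is rooted a semitone below, on G##.
Building a diminished triad on G## gives G##-B#-D#.
The figured bass 6 indicates first inversion, placing the third (B#) in the bass: B#-D#-G##.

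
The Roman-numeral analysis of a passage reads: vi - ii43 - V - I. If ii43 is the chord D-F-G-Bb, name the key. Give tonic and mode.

The chord Gm7/D is a minor seventh chord rooted on G; its label is ii43.
ii43 on G implies G is the supertonic; that puts the tonic at F, and the lowercase numeral fits major mode.

F major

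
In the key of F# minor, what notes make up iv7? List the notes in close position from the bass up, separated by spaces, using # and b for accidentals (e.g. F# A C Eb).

The numeral's case and figure indicate a minor seventh chord. In F# minor its root, scale degree 4, is B.
Stacking thirds from B gives B-D-F#-A.

B D F# A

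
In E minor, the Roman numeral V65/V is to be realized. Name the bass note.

A#

The applied chord V65/V is rooted on F#: F#-A#-C#-E.
The figure 65 means first inversion — the third is in the bass.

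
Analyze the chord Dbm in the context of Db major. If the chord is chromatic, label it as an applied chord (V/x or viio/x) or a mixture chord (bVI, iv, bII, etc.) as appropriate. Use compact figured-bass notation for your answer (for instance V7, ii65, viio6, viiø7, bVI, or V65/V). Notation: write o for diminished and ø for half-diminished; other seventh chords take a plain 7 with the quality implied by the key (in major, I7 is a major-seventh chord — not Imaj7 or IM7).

The pitches Db-Fb-Ab form a minor triad rooted on Db.
Db is the first degree of Db major. This is the minor tonic, borrowed from the parallel minor.

i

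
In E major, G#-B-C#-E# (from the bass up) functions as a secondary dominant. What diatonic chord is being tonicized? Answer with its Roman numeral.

The chord is a dominant seventh chord on C#.
A dominant resolves down a perfect fifth: C# → F#. In E major, F# is scale degree 2, i.e. ii.

ii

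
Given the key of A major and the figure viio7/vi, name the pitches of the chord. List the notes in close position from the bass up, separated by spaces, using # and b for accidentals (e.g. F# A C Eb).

E# G# B D

viio7/vi is a secondary leading-tone chord. The target vi is F# in A major; the applied chord is rooted a semitone below, on E#.
Building a fully diminished seventh chord on E# gives E#-G#-B-D.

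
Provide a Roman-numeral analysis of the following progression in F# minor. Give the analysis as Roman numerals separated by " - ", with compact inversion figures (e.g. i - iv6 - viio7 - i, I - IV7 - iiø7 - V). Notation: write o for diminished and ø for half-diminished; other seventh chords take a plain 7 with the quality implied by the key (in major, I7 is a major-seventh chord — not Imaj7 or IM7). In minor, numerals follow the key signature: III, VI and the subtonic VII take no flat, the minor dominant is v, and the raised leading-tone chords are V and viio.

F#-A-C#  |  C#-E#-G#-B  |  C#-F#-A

i - V7 - i64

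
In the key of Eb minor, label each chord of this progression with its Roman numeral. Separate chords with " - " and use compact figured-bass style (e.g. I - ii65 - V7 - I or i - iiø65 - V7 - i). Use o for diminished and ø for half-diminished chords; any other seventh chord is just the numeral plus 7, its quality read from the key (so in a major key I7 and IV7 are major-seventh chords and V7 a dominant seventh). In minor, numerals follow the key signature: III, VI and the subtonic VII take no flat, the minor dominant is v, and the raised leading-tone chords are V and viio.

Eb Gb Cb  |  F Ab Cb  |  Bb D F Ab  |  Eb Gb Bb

VI6 - iio - V7 - i

Eb-Gb-Cb: major triad on Cb = scale degree 6 → VI6.
F-Ab-Cb: diminished triad on F = scale degree 2 → iio.
Bb-D-F-Ab has root Bb, degree 5 in Eb minor, so V7.
Eb-Gb-Bb has root Eb, degree 1 in Eb minor, so i.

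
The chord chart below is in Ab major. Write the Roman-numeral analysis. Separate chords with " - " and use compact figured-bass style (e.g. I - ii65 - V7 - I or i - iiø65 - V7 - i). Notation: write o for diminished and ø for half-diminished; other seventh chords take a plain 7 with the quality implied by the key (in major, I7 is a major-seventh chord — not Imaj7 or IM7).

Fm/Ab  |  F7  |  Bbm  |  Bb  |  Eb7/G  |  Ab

Fm/Ab: root F is the submediant; minor triad there is vi6.
F7: a dominant seventh chord on F, the applied dominant of ii → V7/ii.
Bbm: minor triad on Bb = scale degree 2 → ii.
Bb: a major triad on Bb, the applied dominant of V → V/V.
Eb7/G: dominant seventh chord on Eb = scale degree 5 → V65.
Ab: root Ab is the tonic; major triad there is I.

vi6 - V7/ii - ii - V/V - V65 - I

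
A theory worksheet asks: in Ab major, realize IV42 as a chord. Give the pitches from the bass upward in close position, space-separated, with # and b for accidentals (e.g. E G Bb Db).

C Db F Ab

In Ab major, scale degree 4 is Db, and the diatonic chord built there is a major seventh chord.
Stacking thirds from Db gives Db-F-Ab-C.
With the 42 figure the chord is in third inversion; from the bass C upward in close position it reads C-Db-F-Ab.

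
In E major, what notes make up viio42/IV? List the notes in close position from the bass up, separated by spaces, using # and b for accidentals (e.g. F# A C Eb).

F G# B D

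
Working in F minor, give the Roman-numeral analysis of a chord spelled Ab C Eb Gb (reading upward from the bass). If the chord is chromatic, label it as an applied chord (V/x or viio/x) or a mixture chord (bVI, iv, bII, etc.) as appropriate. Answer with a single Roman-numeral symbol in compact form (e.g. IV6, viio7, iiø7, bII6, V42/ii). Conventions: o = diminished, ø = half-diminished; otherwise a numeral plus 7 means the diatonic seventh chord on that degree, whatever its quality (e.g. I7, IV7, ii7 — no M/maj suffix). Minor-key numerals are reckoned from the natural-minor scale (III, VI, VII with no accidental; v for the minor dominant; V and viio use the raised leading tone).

V7/VI

Stacked in thirds the chord is Ab-C-Eb-Gb: a dominant seventh chord on Ab.
Ab is not a diatonic chord root with this quality in F minor, but it lies a perfect fifth above Db (VI), so the chord functions as an applied dominant of VI.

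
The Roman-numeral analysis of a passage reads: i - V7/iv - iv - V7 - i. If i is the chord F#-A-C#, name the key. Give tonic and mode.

F# minor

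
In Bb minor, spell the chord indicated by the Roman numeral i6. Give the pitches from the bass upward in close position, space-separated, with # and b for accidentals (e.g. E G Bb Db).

Db F Bb

In Bb minor, the tonic is Bb, and the diatonic chord built there is a minor triad.
Stacking thirds from Bb gives Bb-Db-F.
With the 6 figure the chord is in first inversion; from the bass Db upward in close position it reads Db-F-Bb.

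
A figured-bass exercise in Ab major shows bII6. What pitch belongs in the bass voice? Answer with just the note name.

Db

bII in Ab major has root Bbb; the chord is Bbb-Db-Fb.
The figure 6 means first inversion — the third is in the bass.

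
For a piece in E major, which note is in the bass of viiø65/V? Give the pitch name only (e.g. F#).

The applied chord viiø65/V is rooted on A#: A#-C#-E-G#.
The figure 65 means first inversion — the third is in the bass.

C#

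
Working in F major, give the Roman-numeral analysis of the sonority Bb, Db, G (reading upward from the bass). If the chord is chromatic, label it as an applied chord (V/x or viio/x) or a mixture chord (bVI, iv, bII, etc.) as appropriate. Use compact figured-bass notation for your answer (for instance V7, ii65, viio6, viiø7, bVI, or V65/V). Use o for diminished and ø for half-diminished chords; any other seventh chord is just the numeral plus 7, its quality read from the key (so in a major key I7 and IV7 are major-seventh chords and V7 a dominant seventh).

Stacked in thirds the chord is G-Bb-Db: a diminished triad on G.
G is the second degree of F major. This is the diminished supertonic triad, borrowed from the parallel minor.
With Bb in the bass the chord is in first inversion, so the figured bass is 6.

iio6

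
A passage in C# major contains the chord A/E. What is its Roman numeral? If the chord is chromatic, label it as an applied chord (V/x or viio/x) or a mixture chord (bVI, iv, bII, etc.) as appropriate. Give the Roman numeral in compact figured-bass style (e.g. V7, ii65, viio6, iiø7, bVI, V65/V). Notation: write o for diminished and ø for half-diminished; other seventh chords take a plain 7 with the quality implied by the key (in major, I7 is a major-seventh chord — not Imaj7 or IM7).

The pitches A-C#-E form a major triad rooted on A.
A is the lowered sixth degree of C# major (diatonic 6 would be A#). This is a major triad on the lowered sixth degree, borrowed from the parallel minor.
With E in the bass the chord is in second inversion, so the figured bass is 64.

bVI64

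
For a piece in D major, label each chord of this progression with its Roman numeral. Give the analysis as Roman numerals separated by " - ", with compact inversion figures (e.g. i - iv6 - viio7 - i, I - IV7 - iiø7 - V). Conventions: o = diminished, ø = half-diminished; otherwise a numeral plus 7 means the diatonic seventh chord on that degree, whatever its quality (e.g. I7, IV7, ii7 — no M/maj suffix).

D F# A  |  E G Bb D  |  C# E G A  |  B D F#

I - iiø7 - V65 - vi

D-F#-A has root D, degree 1 in D major, so I.
E-G-Bb-D: E with this quality isn't in the key; it's iiø7, borrowed from the parallel minor.
C#-E-G-A: root A is the dominant; dominant seventh chord there is V65.
B-D-F#: root B is the submediant; minor triad there is vi.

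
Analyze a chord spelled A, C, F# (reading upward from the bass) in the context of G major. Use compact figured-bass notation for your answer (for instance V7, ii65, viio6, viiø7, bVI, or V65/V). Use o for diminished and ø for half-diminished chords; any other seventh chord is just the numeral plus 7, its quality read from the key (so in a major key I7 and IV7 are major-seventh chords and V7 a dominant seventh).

The pitches F#-A-C form a diminished triad rooted on F#.
F# is scale degree 7 in G major, and a diminished triad on that degree is written viio.
With A in the bass the chord is in first inversion, so the figured bass is 6.

viio6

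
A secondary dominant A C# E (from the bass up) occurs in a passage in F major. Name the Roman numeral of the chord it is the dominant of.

The chord is a major triad on A.
A dominant resolves down a perfect fifth: A → D. In F major, D is scale degree 6, i.e. vi.

vi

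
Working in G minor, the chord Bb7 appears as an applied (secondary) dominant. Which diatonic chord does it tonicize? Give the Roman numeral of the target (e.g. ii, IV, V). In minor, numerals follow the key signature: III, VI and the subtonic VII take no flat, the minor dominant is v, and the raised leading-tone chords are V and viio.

VI

The chord is a dominant seventh chord on Bb.
A dominant resolves down a perfect fifth: Bb → Eb. In G minor, Eb is scale degree 6, i.e. VI.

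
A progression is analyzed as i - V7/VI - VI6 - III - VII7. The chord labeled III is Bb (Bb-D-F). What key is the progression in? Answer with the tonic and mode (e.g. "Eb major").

The chord Bb is a major triad rooted on Bb; its label is III.
Counting down 2 scale steps from Bb places the tonic on G; a major triad on degree 3 is diatonic only in minor.

G minor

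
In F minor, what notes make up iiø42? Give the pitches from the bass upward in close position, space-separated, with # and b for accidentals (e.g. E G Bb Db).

The numeral's case and figure indicate a half-diminished seventh chord. In F minor its root, the supertonic, is G.
That chord is spelled G-Bb-Db-F.
With the 42 figure the chord is in third inversion; from the bass F upward in close position it reads F-G-Bb-Db.

F G Bb Db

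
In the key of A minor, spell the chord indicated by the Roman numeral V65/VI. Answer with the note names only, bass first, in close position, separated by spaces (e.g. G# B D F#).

E G Bb C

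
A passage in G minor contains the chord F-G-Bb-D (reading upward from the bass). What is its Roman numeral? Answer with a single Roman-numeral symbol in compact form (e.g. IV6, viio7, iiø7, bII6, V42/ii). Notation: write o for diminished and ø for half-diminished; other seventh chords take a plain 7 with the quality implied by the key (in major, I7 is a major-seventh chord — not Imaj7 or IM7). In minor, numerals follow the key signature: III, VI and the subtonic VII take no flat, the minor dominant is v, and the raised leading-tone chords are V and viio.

Stacked in thirds the chord is G-Bb-D-F: a minor seventh chord on G.
G is scale degree 1 in G minor, and a minor seventh chord on that degree is written i7.
With F in the bass the chord is in third inversion, so the figured bass is 42.

i42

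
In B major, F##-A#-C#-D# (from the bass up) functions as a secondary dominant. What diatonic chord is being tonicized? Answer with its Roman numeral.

vi

The chord is a dominant seventh chord on D#.
A dominant resolves down a perfect fifth: D# → G#. In B major, G# is scale degree 6, i.e. vi.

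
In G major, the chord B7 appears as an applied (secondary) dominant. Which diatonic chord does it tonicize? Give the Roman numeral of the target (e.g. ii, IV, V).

vi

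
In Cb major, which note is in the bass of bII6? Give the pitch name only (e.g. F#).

bII in Cb major has root Dbb; the chord is Dbb-Fb-Abb.
The figure 6 means first inversion — the third is in the bass.

Fb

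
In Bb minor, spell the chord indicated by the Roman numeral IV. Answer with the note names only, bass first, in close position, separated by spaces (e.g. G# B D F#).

Eb G Bb

IV is the major subdominant, borrowed from the parallel major. In Bb minor that root is Eb.
So the chord is Eb-G-Bb, a major triad.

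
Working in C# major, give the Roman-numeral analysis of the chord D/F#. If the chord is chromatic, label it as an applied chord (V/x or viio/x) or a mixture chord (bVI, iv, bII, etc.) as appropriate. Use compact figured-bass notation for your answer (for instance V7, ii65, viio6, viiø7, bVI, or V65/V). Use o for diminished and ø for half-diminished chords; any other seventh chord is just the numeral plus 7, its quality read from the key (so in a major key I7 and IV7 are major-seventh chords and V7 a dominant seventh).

Stacked in thirds the chord is D-F#-A: a major triad on D.
D is the lowered second degree of C# major (diatonic 2 would be D#). This is the Neapolitan sixth — a major triad on the lowered second degree, here in its customary first inversion.
With F# in the bass the chord is in first inversion, so the figured bass is 6.

bII6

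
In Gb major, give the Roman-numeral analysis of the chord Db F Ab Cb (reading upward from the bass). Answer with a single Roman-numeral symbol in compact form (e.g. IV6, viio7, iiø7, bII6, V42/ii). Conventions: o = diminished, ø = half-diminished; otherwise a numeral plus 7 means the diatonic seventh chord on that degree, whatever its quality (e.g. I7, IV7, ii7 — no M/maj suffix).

V7

Stacked in thirds the chord is Db-F-Ab-Cb: a dominant seventh chord on Db.
Db is scale degree 5 in Gb major, and a dominant seventh chord on that degree is written V7.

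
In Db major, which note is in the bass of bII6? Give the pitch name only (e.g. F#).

Gb

bII in Db major has root Ebb; the chord is Ebb-Gb-Bbb.
The figure 6 means first inversion — the third is in the bass.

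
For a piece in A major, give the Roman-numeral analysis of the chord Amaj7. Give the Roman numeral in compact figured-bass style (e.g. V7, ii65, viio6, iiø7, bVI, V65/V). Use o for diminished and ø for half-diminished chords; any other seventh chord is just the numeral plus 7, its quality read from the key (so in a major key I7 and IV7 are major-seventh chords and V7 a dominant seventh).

I7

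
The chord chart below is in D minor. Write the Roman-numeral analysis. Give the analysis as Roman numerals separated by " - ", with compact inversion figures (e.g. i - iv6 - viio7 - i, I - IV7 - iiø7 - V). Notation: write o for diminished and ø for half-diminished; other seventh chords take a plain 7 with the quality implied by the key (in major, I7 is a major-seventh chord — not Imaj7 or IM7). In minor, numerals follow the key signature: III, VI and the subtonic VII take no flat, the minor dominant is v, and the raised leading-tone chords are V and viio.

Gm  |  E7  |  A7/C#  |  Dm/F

Gm: root G is the subdominant; minor triad there is iv.
E7: a dominant seventh chord on E, the applied dominant of V → V7/V.
A7/C#: dominant seventh chord on A = scale degree 5 → V65.
Dm/F: root D is the tonic; minor triad there is i6.

iv - V7/V - V65 - i6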